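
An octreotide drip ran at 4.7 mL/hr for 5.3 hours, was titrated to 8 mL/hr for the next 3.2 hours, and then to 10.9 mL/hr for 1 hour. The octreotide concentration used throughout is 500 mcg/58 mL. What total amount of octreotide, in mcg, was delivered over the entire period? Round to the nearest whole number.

Concentration = 500 mcg ÷ 58 mL = 8.62069 mcg/mL
Stage 1: 4.7 mL/hr × 5.3 hr = 24.91 mL → 24.91 mL × 8.62069 mcg/mL = 214.7414 mcg
Stage 2: 8 mL/hr × 3.2 hr = 25.6 mL → 25.6 mL × 8.62069 mcg/mL = 220.6897 mcg
Stage 3: 10.9 mL/hr × 1 hr = 10.9 mL → 10.9 mL × 8.62069 mcg/mL = 93.96552 mcg
Total = 214.7414 + 220.6897 + 93.96552 = 529.3966 mcg

529 mcg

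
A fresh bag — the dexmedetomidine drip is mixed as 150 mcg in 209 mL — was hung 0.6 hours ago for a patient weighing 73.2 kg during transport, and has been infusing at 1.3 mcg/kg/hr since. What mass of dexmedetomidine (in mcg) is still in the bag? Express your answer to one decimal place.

92.9 mcg

Dose = 1.3 mcg/kg/hr × 73.2 kg = 95.16 mcg/hr
Concentration = 150 mcg ÷ 209 mL = 0.7177033 mcg/mL
Rate = 95.16 mcg/hr ÷ 0.7177033 mcg/mL = 132.5896 mL/hr
Volume infused = 132.5896 mL/hr × 0.6 hr = 79.55376 mL
Volume remaining = 209 − 79.55376 = 129.4462 mL
Drug remaining = 129.4462 mL × 0.7177033 mcg/mL = 92.904 mcg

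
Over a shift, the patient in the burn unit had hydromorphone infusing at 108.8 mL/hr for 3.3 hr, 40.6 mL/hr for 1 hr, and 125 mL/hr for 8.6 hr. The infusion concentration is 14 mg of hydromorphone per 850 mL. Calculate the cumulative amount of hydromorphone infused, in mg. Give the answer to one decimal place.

24.3 mg

Concentration = 14 mg ÷ 850 mL = 0.01647059 mg/mL
Stage 1: 108.8 mL/hr × 3.3 hr = 359.04 mL → 359.04 mL × 0.01647059 mg/mL = 5.9136 mg
Stage 2: 40.6 mL/hr × 1 hr = 40.6 mL → 40.6 mL × 0.01647059 mg/mL = 0.6687059 mg
Stage 3: 125 mL/hr × 8.6 hr = 1075 mL → 1075 mL × 0.01647059 mg/mL = 17.70588 mg
Total = 5.9136 + 0.6687059 + 17.70588 = 24.28819 mg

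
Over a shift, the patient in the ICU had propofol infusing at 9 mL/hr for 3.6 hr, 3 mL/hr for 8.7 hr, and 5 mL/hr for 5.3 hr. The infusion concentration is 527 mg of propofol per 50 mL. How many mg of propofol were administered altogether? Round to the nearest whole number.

896 mg

Concentration = 527 mg ÷ 50 mL = 10.54 mg/mL
Stage 1: 9 mL/hr × 3.6 hr = 32.4 mL → 32.4 mL × 10.54 mg/mL = 341.496 mg
Stage 2: 3 mL/hr × 8.7 hr = 26.1 mL → 26.1 mL × 10.54 mg/mL = 275.094 mg
Stage 3: 5 mL/hr × 5.3 hr = 26.5 mL → 26.5 mL × 10.54 mg/mL = 279.31 mg
Total = 341.496 + 275.094 + 279.31 = 895.9 mg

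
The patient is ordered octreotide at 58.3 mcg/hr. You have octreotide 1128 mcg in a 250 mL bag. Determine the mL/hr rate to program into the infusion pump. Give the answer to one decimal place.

Concentration = 1128 mcg ÷ 250 mL = 4.512 mcg/mL
Rate = 58.3 mcg/hr ÷ 4.512 mcg/mL = 12.9211 mL/hr

12.9 mL/hr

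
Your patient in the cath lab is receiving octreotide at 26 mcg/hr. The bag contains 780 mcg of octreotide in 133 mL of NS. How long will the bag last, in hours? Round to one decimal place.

30.0 hours

Concentration = 780 mcg ÷ 133 mL = 5.864662 mcg/mL
Rate = 26 mcg/hr ÷ 5.864662 mcg/mL = 4.433333 mL/hr
Duration = 133 mL ÷ 4.433333 mL/hr = 30 hr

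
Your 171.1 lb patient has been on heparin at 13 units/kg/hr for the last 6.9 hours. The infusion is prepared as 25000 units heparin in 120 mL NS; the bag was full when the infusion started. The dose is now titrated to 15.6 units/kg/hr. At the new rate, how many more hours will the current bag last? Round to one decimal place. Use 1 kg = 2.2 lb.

Initial rate:
Weight = 171.1 lb ÷ 2.2 lb/kg = 77.77273 kg
Dose = 13 units/kg/hr × 77.77273 kg = 1011.045 units/hr
Concentration = 25000 units ÷ 120 mL = 208.3333 units/mL
Rate = 1011.045 units/hr ÷ 208.3333 units/mL = 4.853018 mL/hr
Volume infused so far = 4.853018 mL/hr × 6.9 hr = 33.48583 mL
Volume remaining = 120 − 33.48583 = 86.51417 mL
New rate:
Dose = 15.6 units/kg/hr × 77.77273 kg = 1213.255 units/hr
Rate = 1213.255 units/hr ÷ 208.3333 units/mL = 5.823622 mL/hr
Time remaining = 86.51417 mL ÷ 5.823622 mL/hr = 14.85573 hr

14.9 hours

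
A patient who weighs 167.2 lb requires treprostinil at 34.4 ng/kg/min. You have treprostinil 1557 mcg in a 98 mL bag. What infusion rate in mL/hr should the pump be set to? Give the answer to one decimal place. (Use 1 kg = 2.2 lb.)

9.9 mL/hr

Weight = 167.2 lb ÷ 2.2 lb/kg = 76 kg
Dose = 34.4 ng/kg/min × 76 kg = 2614.4 ng/min
2614.4 ng/min × 60 min/hr = 156864 ng/hr
Concentration = 1557 mcg ÷ 98 mL = 15.88776 mcg/mL = 15887.76 ng/mL
Rate = 156864 ng/hr ÷ 15887.76 ng/mL = 9.873264 mL/hr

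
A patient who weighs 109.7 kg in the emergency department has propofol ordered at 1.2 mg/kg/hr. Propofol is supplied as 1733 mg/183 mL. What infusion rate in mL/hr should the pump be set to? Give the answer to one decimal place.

13.9 mL/hr

Dose = 1.2 mg/kg/hr × 109.7 kg = 131.64 mg/hr
Concentration = 1733 mg ÷ 183 mL = 9.469945 mg/mL
Rate = 131.64 mg/hr ÷ 9.469945 mg/mL = 13.90082 mL/hr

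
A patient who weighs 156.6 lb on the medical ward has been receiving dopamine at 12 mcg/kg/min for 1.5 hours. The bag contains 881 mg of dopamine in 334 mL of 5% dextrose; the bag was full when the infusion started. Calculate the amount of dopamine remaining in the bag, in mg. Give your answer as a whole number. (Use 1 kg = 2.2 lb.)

804 mg

Weight = 156.6 lb ÷ 2.2 lb/kg = 71.18182 kg
Dose = 12 mcg/kg/min × 71.18182 kg = 854.1818 mcg/min
854.1818 mcg/min × 60 min/hr = 51250.91 mcg/hr
Concentration = 881 mg ÷ 334 mL = 2.637725 mg/mL = 2637.725 mcg/mL
Rate = 51250.91 mcg/hr ÷ 2637.725 mcg/mL = 19.42997 mL/hr
Volume infused = 19.42997 mL/hr × 1.5 hr = 29.14496 mL
Volume remaining = 334 − 29.14496 = 304.855 mL
Drug remaining = 304.855 mL × 2637.725 mcg/mL = 804123.6 mcg = 804.1236 mg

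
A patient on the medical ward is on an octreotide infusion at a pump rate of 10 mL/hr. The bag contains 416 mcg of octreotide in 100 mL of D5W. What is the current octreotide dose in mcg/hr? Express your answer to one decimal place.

41.6 mcg/hr

Concentration = 416 mcg ÷ 100 mL = 4.16 mcg/mL
Drug rate = 10 mL/hr × 4.16 mcg/mL = 41.6 mcg/hr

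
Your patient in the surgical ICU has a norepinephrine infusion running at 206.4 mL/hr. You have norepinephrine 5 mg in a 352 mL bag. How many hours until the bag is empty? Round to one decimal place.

1.7 hours

Duration = 352 mL ÷ 206.4 mL/hr = 1.705426 hr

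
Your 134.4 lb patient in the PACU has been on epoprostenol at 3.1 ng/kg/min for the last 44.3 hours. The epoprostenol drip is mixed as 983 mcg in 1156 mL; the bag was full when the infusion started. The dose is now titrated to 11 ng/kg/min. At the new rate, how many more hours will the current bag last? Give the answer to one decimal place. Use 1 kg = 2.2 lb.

11.9 hours

Initial rate:
Weight = 134.4 lb ÷ 2.2 lb/kg = 61.09091 kg
Dose = 3.1 ng/kg/min × 61.09091 kg = 189.3818 ng/min
189.3818 ng/min × 60 min/hr = 11362.91 ng/hr
Concentration = 983 mcg ÷ 1156 mL = 0.850346 mcg/mL = 850.346 ng/mL
Rate = 11362.91 ng/hr ÷ 850.346 ng/mL = 13.36269 mL/hr
Volume infused so far = 13.36269 mL/hr × 44.3 hr = 591.9671 mL
Volume remaining = 1156 − 591.9671 = 564.0329 mL
New rate:
Dose = 11 ng/kg/min × 61.09091 kg = 672 ng/min
672 ng/min × 60 min/hr = 40320 ng/hr
Rate = 40320 ng/hr ÷ 850.346 ng/mL = 47.41599 mL/hr
Time remaining = 564.0329 mL ÷ 47.41599 mL/hr = 11.89541 hr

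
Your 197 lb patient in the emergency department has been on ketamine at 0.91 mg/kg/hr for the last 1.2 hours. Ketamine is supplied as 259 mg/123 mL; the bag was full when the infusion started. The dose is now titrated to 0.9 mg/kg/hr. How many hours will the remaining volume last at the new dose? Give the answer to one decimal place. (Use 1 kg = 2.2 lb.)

2.0 hours

Initial rate:
Weight = 197 lb ÷ 2.2 lb/kg = 89.54545 kg
Dose = 0.91 mg/kg/hr × 89.54545 kg = 81.48636 mg/hr
Concentration = 259 mg ÷ 123 mL = 2.105691 mg/mL
Rate = 81.48636 mg/hr ÷ 2.105691 mg/mL = 38.69816 mL/hr
Volume infused so far = 38.69816 mL/hr × 1.2 hr = 46.43779 mL
Volume remaining = 123 − 46.43779 = 76.56221 mL
New rate:
Dose = 0.9 mg/kg/hr × 89.54545 kg = 80.59091 mg/hr
Rate = 80.59091 mg/hr ÷ 2.105691 mg/mL = 38.2729 mL/hr
Time remaining = 76.56221 mL ÷ 38.2729 mL/hr = 2.000429 hr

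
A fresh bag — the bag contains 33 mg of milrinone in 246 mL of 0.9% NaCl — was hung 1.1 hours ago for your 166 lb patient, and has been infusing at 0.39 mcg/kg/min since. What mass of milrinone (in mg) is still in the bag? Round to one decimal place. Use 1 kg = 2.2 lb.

Weight = 166 lb ÷ 2.2 lb/kg = 75.45455 kg
Dose = 0.39 mcg/kg/min × 75.45455 kg = 29.42727 mcg/min
29.42727 mcg/min × 60 min/hr = 1765.636 mcg/hr
Concentration = 33 mg ÷ 246 mL = 0.1341463 mg/mL = 134.1463 mcg/mL
Rate = 1765.636 mcg/hr ÷ 134.1463 mcg/mL = 13.16202 mL/hr
Volume infused = 13.16202 mL/hr × 1.1 hr = 14.47822 mL
Volume remaining = 246 − 14.47822 = 231.5218 mL
Drug remaining = 231.5218 mL × 134.1463 mcg/mL = 31057.8 mcg = 31.0578 mg

31.1 mg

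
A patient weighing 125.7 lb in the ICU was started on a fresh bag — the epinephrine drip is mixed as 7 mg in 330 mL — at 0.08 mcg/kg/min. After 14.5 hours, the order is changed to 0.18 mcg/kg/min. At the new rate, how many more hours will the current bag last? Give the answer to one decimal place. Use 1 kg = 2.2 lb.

Initial rate:
Weight = 125.7 lb ÷ 2.2 lb/kg = 57.13636 kg
Dose = 0.08 mcg/kg/min × 57.13636 kg = 4.570909 mcg/min
4.570909 mcg/min × 60 min/hr = 274.2545 mcg/hr
Concentration = 7 mg ÷ 330 mL = 0.02121212 mg/mL = 21.21212 mcg/mL
Rate = 274.2545 mcg/hr ÷ 21.21212 mcg/mL = 12.92914 mL/hr
Volume infused so far = 12.92914 mL/hr × 14.5 hr = 187.4726 mL
Volume remaining = 330 − 187.4726 = 142.5274 mL
New rate:
Dose = 0.18 mcg/kg/min × 57.13636 kg = 10.28455 mcg/min
10.28455 mcg/min × 60 min/hr = 617.0727 mcg/hr
Rate = 617.0727 mcg/hr ÷ 21.21212 mcg/mL = 29.09057 mL/hr
Time remaining = 142.5274 mL ÷ 29.09057 mL/hr = 4.899437 hr

4.9 hours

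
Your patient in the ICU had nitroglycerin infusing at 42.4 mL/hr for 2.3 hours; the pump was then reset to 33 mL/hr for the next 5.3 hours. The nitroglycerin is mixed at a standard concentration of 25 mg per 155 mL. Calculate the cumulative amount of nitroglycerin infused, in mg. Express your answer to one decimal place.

Concentration = 25 mg ÷ 155 mL = 0.1612903 mg/mL
Stage 1: 42.4 mL/hr × 2.3 hr = 97.52 mL → 97.52 mL × 0.1612903 mg/mL = 15.72903 mg
Stage 2: 33 mL/hr × 5.3 hr = 174.9 mL → 174.9 mL × 0.1612903 mg/mL = 28.20968 mg
Total = 15.72903 + 28.20968 = 43.93871 mg

43.9 mg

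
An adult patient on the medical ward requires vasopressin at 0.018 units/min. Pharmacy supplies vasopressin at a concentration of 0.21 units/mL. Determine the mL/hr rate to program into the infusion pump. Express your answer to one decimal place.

0.018 units/min × 60 min/hr = 1.08 units/hr
Rate = 1.08 units/hr ÷ 0.21 units/mL = 5.142857 mL/hr

5.1 mL/hr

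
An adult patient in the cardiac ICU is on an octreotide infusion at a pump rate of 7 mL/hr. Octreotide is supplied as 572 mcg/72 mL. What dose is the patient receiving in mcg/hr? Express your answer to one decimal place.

55.6 mcg/hr

Concentration = 572 mcg ÷ 72 mL = 7.944444 mcg/mL
Drug rate = 7 mL/hr × 7.944444 mcg/mL = 55.61111 mcg/hr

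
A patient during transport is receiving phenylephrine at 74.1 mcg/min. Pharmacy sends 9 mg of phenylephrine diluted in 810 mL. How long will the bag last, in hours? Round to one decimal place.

2.0 hours

74.1 mcg/min × 60 min/hr = 4446 mcg/hr
Concentration = 9 mg ÷ 810 mL = 0.01111111 mg/mL = 11.11111 mcg/mL
Rate = 4446 mcg/hr ÷ 11.11111 mcg/mL = 400.14 mL/hr
Duration = 810 mL ÷ 400.14 mL/hr = 2.024291 hr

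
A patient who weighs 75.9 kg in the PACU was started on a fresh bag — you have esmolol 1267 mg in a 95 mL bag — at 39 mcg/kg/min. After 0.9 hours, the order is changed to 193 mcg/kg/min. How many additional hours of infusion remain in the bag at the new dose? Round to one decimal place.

Initial rate:
Dose = 39 mcg/kg/min × 75.9 kg = 2960.1 mcg/min
2960.1 mcg/min × 60 min/hr = 177606 mcg/hr
Concentration = 1267 mg ÷ 95 mL = 13.33684 mg/mL = 13336.84 mcg/mL
Rate = 177606 mcg/hr ÷ 13336.84 mcg/mL = 13.31695 mL/hr
Volume infused so far = 13.31695 mL/hr × 0.9 hr = 11.98525 mL
Volume remaining = 95 − 11.98525 = 83.01475 mL
New rate:
Dose = 193 mcg/kg/min × 75.9 kg = 14648.7 mcg/min
14648.7 mcg/min × 60 min/hr = 878922 mcg/hr
Rate = 878922 mcg/hr ÷ 13336.84 mcg/mL = 65.90181 mL/hr
Time remaining = 83.01475 mL ÷ 65.90181 mL/hr = 1.259673 hr

1.3 hours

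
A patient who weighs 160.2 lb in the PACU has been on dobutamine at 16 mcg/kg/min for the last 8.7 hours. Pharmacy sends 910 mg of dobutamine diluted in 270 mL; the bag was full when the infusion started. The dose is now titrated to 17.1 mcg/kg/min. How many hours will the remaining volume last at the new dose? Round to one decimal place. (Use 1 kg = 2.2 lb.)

Initial rate:
Weight = 160.2 lb ÷ 2.2 lb/kg = 72.81818 kg
Dose = 16 mcg/kg/min × 72.81818 kg = 1165.091 mcg/min
1165.091 mcg/min × 60 min/hr = 69905.45 mcg/hr
Concentration = 910 mg ÷ 270 mL = 3.37037 mg/mL = 3370.37 mcg/mL
Rate = 69905.45 mcg/hr ÷ 3370.37 mcg/mL = 20.74118 mL/hr
Volume infused so far = 20.74118 mL/hr × 8.7 hr = 180.4483 mL
Volume remaining = 270 − 180.4483 = 89.55174 mL
New rate:
Dose = 17.1 mcg/kg/min × 72.81818 kg = 1245.191 mcg/min
1245.191 mcg/min × 60 min/hr = 74711.45 mcg/hr
Rate = 74711.45 mcg/hr ÷ 3370.37 mcg/mL = 22.16713 mL/hr
Time remaining = 89.55174 mL ÷ 22.16713 mL/hr = 4.039843 hr

4.0 hours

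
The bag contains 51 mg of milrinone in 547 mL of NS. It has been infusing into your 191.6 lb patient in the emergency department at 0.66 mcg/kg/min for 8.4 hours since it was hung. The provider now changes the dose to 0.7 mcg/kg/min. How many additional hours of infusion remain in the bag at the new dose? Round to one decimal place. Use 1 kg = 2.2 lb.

Initial rate:
Weight = 191.6 lb ÷ 2.2 lb/kg = 87.09091 kg
Dose = 0.66 mcg/kg/min × 87.09091 kg = 57.48 mcg/min
57.48 mcg/min × 60 min/hr = 3448.8 mcg/hr
Concentration = 51 mg ÷ 547 mL = 0.09323583 mg/mL = 93.23583 mcg/mL
Rate = 3448.8 mcg/hr ÷ 93.23583 mcg/mL = 36.99007 mL/hr
Volume infused so far = 36.99007 mL/hr × 8.4 hr = 310.7166 mL
Volume remaining = 547 − 310.7166 = 236.2834 mL
New rate:
Dose = 0.7 mcg/kg/min × 87.09091 kg = 60.96364 mcg/min
60.96364 mcg/min × 60 min/hr = 3657.818 mcg/hr
Rate = 3657.818 mcg/hr ÷ 93.23583 mcg/mL = 39.23189 mL/hr
Time remaining = 236.2834 mL ÷ 39.23189 mL/hr = 6.022738 hr

6.0 hours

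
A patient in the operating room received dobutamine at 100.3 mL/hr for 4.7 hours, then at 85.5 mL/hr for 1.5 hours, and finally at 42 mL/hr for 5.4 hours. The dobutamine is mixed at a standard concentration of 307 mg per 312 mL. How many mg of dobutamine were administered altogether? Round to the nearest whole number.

813 mg

Concentration = 307 mg ÷ 312 mL = 0.9839744 mg/mL
Stage 1: 100.3 mL/hr × 4.7 hr = 471.41 mL → 471.41 mL × 0.9839744 mg/mL = 463.8554 mg
Stage 2: 85.5 mL/hr × 1.5 hr = 128.25 mL → 128.25 mL × 0.9839744 mg/mL = 126.1947 mg
Stage 3: 42 mL/hr × 5.4 hr = 226.8 mL → 226.8 mL × 0.9839744 mg/mL = 223.1654 mg
Total = 463.8554 + 126.1947 + 223.1654 = 813.2154 mg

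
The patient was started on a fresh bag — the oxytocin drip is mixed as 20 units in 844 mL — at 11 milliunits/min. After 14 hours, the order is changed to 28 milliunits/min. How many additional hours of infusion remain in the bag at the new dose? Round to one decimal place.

6.4 hours

Initial rate:
11 milliunits/min × 60 min/hr = 660 milliunits/hr
Concentration = 20 units ÷ 844 mL = 0.02369668 units/mL = 23.69668 milliunits/mL
Rate = 660 milliunits/hr ÷ 23.69668 milliunits/mL = 27.852 mL/hr
Volume infused so far = 27.852 mL/hr × 14 hr = 389.928 mL
Volume remaining = 844 − 389.928 = 454.072 mL
New rate:
28 milliunits/min × 60 min/hr = 1680 milliunits/hr
Rate = 1680 milliunits/hr ÷ 23.69668 milliunits/mL = 70.896 mL/hr
Time remaining = 454.072 mL ÷ 70.896 mL/hr = 6.404762 hr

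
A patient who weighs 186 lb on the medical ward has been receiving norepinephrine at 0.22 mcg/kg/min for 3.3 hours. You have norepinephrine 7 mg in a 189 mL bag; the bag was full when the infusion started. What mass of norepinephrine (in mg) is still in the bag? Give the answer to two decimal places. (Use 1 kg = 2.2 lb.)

3.32 mg

Weight = 186 lb ÷ 2.2 lb/kg = 84.54545 kg
Dose = 0.22 mcg/kg/min × 84.54545 kg = 18.6 mcg/min
18.6 mcg/min × 60 min/hr = 1116 mcg/hr
Concentration = 7 mg ÷ 189 mL = 0.03703704 mg/mL = 37.03704 mcg/mL
Rate = 1116 mcg/hr ÷ 37.03704 mcg/mL = 30.132 mL/hr
Volume infused = 30.132 mL/hr × 3.3 hr = 99.4356 mL
Volume remaining = 189 − 99.4356 = 89.5644 mL
Drug remaining = 89.5644 mL × 37.03704 mcg/mL = 3317.2 mcg = 3.3172 mg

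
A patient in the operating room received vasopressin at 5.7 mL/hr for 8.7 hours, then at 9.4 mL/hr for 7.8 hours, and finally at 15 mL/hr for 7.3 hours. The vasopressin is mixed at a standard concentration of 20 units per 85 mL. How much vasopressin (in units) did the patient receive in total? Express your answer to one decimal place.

54.7 units

Concentration = 20 units ÷ 85 mL = 0.2352941 units/mL
Stage 1: 5.7 mL/hr × 8.7 hr = 49.59 mL → 49.59 mL × 0.2352941 units/mL = 11.66824 units
Stage 2: 9.4 mL/hr × 7.8 hr = 73.32 mL → 73.32 mL × 0.2352941 units/mL = 17.25176 units
Stage 3: 15 mL/hr × 7.3 hr = 109.5 mL → 109.5 mL × 0.2352941 units/mL = 25.76471 units
Total = 11.66824 + 17.25176 + 25.76471 = 54.68471 units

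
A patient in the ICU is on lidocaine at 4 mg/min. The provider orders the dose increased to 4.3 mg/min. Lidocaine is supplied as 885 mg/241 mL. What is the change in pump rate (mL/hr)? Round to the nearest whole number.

5 mL/hr

At the current dose:
4 mg/min × 60 min/hr = 240 mg/hr
Concentration = 885 mg ÷ 241 mL = 3.672199 mg/mL
Rate = 240 mg/hr ÷ 3.672199 mg/mL = 65.35593 mL/hr
At the new dose:
4.3 mg/min × 60 min/hr = 258 mg/hr
Rate = 258 mg/hr ÷ 3.672199 mg/mL = 70.25763 mL/hr
Change = 70.25763 − 65.35593 = 4.901695 mL/hr → 4.901695 mL/hr increase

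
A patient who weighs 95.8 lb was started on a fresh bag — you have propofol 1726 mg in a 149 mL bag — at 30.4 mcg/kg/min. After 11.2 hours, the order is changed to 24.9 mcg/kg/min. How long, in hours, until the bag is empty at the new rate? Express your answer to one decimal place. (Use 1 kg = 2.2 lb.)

Initial rate:
Weight = 95.8 lb ÷ 2.2 lb/kg = 43.54545 kg
Dose = 30.4 mcg/kg/min × 43.54545 kg = 1323.782 mcg/min
1323.782 mcg/min × 60 min/hr = 79426.91 mcg/hr
Concentration = 1726 mg ÷ 149 mL = 11.58389 mg/mL = 11583.89 mcg/mL
Rate = 79426.91 mcg/hr ÷ 11583.89 mcg/mL = 6.856668 mL/hr
Volume infused so far = 6.856668 mL/hr × 11.2 hr = 76.79468 mL
Volume remaining = 149 − 76.79468 = 72.20532 mL
New rate:
Dose = 24.9 mcg/kg/min × 43.54545 kg = 1084.282 mcg/min
1084.282 mcg/min × 60 min/hr = 65056.91 mcg/hr
Rate = 65056.91 mcg/hr ÷ 11583.89 mcg/mL = 5.616153 mL/hr
Time remaining = 72.20532 mL ÷ 5.616153 mL/hr = 12.85672 hr

12.9 hours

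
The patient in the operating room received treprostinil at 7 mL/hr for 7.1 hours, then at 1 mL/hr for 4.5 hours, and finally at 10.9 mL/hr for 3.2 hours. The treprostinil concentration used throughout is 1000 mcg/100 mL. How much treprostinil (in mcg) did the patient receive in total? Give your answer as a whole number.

Concentration = 1000 mcg ÷ 100 mL = 10 mcg/mL
Stage 1: 7 mL/hr × 7.1 hr = 49.7 mL → 49.7 mL × 10 mcg/mL = 497 mcg
Stage 2: 1 mL/hr × 4.5 hr = 4.5 mL → 4.5 mL × 10 mcg/mL = 45 mcg
Stage 3: 10.9 mL/hr × 3.2 hr = 34.88 mL → 34.88 mL × 10 mcg/mL = 348.8 mcg
Total = 497 + 45 + 348.8 = 890.8 mcg

891 mcg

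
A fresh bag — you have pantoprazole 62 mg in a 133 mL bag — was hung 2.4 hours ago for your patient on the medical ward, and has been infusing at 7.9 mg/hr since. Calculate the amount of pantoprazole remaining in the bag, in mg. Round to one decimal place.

Concentration = 62 mg ÷ 133 mL = 0.4661654 mg/mL
Rate = 7.9 mg/hr ÷ 0.4661654 mg/mL = 16.94677 mL/hr
Volume infused = 16.94677 mL/hr × 2.4 hr = 40.67226 mL
Volume remaining = 133 − 40.67226 = 92.32774 mL
Drug remaining = 92.32774 mL × 0.4661654 mg/mL = 43.04 mg

43.0 mg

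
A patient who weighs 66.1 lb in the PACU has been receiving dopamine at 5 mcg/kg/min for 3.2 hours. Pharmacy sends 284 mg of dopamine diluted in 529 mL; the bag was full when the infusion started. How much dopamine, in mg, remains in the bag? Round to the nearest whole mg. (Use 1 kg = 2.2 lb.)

Weight = 66.1 lb ÷ 2.2 lb/kg = 30.04545 kg
Dose = 5 mcg/kg/min × 30.04545 kg = 150.2273 mcg/min
150.2273 mcg/min × 60 min/hr = 9013.636 mcg/hr
Concentration = 284 mg ÷ 529 mL = 0.536862 mg/mL = 536.862 mcg/mL
Rate = 9013.636 mcg/hr ÷ 536.862 mcg/mL = 16.78948 mL/hr
Volume infused = 16.78948 mL/hr × 3.2 hr = 53.72635 mL
Volume remaining = 529 − 53.72635 = 475.2736 mL
Drug remaining = 475.2736 mL × 536.862 mcg/mL = 255156.4 mcg = 255.1564 mg

255 mg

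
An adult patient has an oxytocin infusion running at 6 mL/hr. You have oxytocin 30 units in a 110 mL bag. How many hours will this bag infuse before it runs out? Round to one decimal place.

18.3 hours

Duration = 110 mL ÷ 6 mL/hr = 18.33333 hr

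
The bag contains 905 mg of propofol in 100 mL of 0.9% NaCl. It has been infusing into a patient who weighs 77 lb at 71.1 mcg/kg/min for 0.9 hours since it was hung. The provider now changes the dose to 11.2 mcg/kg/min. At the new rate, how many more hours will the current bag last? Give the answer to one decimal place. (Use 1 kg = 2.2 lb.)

Initial rate:
Weight = 77 lb ÷ 2.2 lb/kg = 35 kg
Dose = 71.1 mcg/kg/min × 35 kg = 2488.5 mcg/min
2488.5 mcg/min × 60 min/hr = 149310 mcg/hr
Concentration = 905 mg ÷ 100 mL = 9.05 mg/mL = 9050 mcg/mL
Rate = 149310 mcg/hr ÷ 9050 mcg/mL = 16.49834 mL/hr
Volume infused so far = 16.49834 mL/hr × 0.9 hr = 14.84851 mL
Volume remaining = 100 − 14.84851 = 85.15149 mL
New rate:
Dose = 11.2 mcg/kg/min × 35 kg = 392 mcg/min
392 mcg/min × 60 min/hr = 23520 mcg/hr
Rate = 23520 mcg/hr ÷ 9050 mcg/mL = 2.598895 mL/hr
Time remaining = 85.15149 mL ÷ 2.598895 mL/hr = 32.7645 hr

32.8 hours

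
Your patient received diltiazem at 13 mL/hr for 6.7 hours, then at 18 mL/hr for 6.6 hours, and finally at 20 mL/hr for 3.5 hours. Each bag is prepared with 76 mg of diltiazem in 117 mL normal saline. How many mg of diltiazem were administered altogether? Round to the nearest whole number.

179 mg

Concentration = 76 mg ÷ 117 mL = 0.6495726 mg/mL
Stage 1: 13 mL/hr × 6.7 hr = 87.1 mL → 87.1 mL × 0.6495726 mg/mL = 56.57778 mg
Stage 2: 18 mL/hr × 6.6 hr = 118.8 mL → 118.8 mL × 0.6495726 mg/mL = 77.16923 mg
Stage 3: 20 mL/hr × 3.5 hr = 70 mL → 70 mL × 0.6495726 mg/mL = 45.47009 mg
Total = 56.57778 + 77.16923 + 45.47009 = 179.2171 mg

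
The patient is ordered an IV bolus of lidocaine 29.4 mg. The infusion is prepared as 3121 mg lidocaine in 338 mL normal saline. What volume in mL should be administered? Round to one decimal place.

3.2 mL

Concentration = 3121 mg ÷ 338 mL = 9.233728 mg/mL
Volume = 29.4 mg ÷ 9.233728 mg/mL = 3.183979 mL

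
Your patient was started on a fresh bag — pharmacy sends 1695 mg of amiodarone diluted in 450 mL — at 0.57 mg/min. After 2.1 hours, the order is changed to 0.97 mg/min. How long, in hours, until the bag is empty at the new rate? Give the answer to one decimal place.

27.9 hours

Initial rate:
0.57 mg/min × 60 min/hr = 34.2 mg/hr
Concentration = 1695 mg ÷ 450 mL = 3.766667 mg/mL
Rate = 34.2 mg/hr ÷ 3.766667 mg/mL = 9.079646 mL/hr
Volume infused so far = 9.079646 mL/hr × 2.1 hr = 19.06726 mL
Volume remaining = 450 − 19.06726 = 430.9327 mL
New rate:
0.97 mg/min × 60 min/hr = 58.2 mg/hr
Rate = 58.2 mg/hr ÷ 3.766667 mg/mL = 15.45133 mL/hr
Time remaining = 430.9327 mL ÷ 15.45133 mL/hr = 27.88969 hr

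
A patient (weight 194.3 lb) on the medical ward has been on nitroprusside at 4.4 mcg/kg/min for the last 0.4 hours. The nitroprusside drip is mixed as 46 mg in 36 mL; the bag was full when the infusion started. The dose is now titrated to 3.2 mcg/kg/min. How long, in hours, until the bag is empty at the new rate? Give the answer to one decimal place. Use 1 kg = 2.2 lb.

2.2 hours

Initial rate:
Weight = 194.3 lb ÷ 2.2 lb/kg = 88.31818 kg
Dose = 4.4 mcg/kg/min × 88.31818 kg = 388.6 mcg/min
388.6 mcg/min × 60 min/hr = 23316 mcg/hr
Concentration = 46 mg ÷ 36 mL = 1.277778 mg/mL = 1277.778 mcg/mL
Rate = 23316 mcg/hr ÷ 1277.778 mcg/mL = 18.2473 mL/hr
Volume infused so far = 18.2473 mL/hr × 0.4 hr = 7.298922 mL
Volume remaining = 36 − 7.298922 = 28.70108 mL
New rate:
Dose = 3.2 mcg/kg/min × 88.31818 kg = 282.6182 mcg/min
282.6182 mcg/min × 60 min/hr = 16957.09 mcg/hr
Rate = 16957.09 mcg/hr ÷ 1277.778 mcg/mL = 13.27077 mL/hr
Time remaining = 28.70108 mL ÷ 13.27077 mL/hr = 2.162729 hr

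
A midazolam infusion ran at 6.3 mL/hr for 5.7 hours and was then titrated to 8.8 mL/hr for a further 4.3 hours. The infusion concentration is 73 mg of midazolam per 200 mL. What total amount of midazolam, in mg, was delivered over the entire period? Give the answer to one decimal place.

26.9 mg

Concentration = 73 mg ÷ 200 mL = 0.365 mg/mL
Stage 1: 6.3 mL/hr × 5.7 hr = 35.91 mL → 35.91 mL × 0.365 mg/mL = 13.10715 mg
Stage 2: 8.8 mL/hr × 4.3 hr = 37.84 mL → 37.84 mL × 0.365 mg/mL = 13.8116 mg
Total = 13.10715 + 13.8116 = 26.91875 mg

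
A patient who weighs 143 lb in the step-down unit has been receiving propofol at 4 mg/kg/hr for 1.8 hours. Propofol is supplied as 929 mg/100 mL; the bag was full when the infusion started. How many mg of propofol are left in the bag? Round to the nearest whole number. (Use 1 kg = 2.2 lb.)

461 mg

Weight = 143 lb ÷ 2.2 lb/kg = 65 kg
Dose = 4 mg/kg/hr × 65 kg = 260 mg/hr
Concentration = 929 mg ÷ 100 mL = 9.29 mg/mL
Rate = 260 mg/hr ÷ 9.29 mg/mL = 27.98708 mL/hr
Volume infused = 27.98708 mL/hr × 1.8 hr = 50.37675 mL
Volume remaining = 100 − 50.37675 = 49.62325 mL
Drug remaining = 49.62325 mL × 9.29 mg/mL = 461 mg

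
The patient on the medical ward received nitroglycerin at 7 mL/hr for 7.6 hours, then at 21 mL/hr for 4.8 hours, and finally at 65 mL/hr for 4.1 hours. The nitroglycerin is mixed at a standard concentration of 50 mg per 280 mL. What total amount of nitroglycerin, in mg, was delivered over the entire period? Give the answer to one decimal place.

Concentration = 50 mg ÷ 280 mL = 0.1785714 mg/mL
Stage 1: 7 mL/hr × 7.6 hr = 53.2 mL → 53.2 mL × 0.1785714 mg/mL = 9.5 mg
Stage 2: 21 mL/hr × 4.8 hr = 100.8 mL → 100.8 mL × 0.1785714 mg/mL = 18 mg
Stage 3: 65 mL/hr × 4.1 hr = 266.5 mL → 266.5 mL × 0.1785714 mg/mL = 47.58929 mg
Total = 9.5 + 18 + 47.58929 = 75.08929 mg

75.1 mg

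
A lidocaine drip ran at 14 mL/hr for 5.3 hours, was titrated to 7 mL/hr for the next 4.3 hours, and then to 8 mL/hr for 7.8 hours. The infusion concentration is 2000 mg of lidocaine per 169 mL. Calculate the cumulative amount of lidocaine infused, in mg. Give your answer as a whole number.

1973 mg

Concentration = 2000 mg ÷ 169 mL = 11.83432 mg/mL
Stage 1: 14 mL/hr × 5.3 hr = 74.2 mL → 74.2 mL × 11.83432 mg/mL = 878.1065 mg
Stage 2: 7 mL/hr × 4.3 hr = 30.1 mL → 30.1 mL × 11.83432 mg/mL = 356.213 mg
Stage 3: 8 mL/hr × 7.8 hr = 62.4 mL → 62.4 mL × 11.83432 mg/mL = 738.4615 mg
Total = 878.1065 + 356.213 + 738.4615 = 1972.781 mg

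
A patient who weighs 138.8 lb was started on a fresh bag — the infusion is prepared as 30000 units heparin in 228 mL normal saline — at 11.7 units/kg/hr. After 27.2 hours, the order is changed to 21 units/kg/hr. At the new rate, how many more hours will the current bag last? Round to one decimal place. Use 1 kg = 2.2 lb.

Initial rate:
Weight = 138.8 lb ÷ 2.2 lb/kg = 63.09091 kg
Dose = 11.7 units/kg/hr × 63.09091 kg = 738.1636 units/hr
Concentration = 30000 units ÷ 228 mL = 131.5789 units/mL
Rate = 738.1636 units/hr ÷ 131.5789 units/mL = 5.610044 mL/hr
Volume infused so far = 5.610044 mL/hr × 27.2 hr = 152.5932 mL
Volume remaining = 228 − 152.5932 = 75.40681 mL
New rate:
Dose = 21 units/kg/hr × 63.09091 kg = 1324.909 units/hr
Rate = 1324.909 units/hr ÷ 131.5789 units/mL = 10.06931 mL/hr
Time remaining = 75.40681 mL ÷ 10.06931 mL/hr = 7.488777 hr

7.5 hours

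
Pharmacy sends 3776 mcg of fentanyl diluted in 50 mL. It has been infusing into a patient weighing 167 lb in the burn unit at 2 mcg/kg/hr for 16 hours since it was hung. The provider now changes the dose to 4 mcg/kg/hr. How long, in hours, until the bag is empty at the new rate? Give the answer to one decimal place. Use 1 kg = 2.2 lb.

4.4 hours

Initial rate:
Weight = 167 lb ÷ 2.2 lb/kg = 75.90909 kg
Dose = 2 mcg/kg/hr × 75.90909 kg = 151.8182 mcg/hr
Concentration = 3776 mcg ÷ 50 mL = 75.52 mcg/mL
Rate = 151.8182 mcg/hr ÷ 75.52 mcg/mL = 2.010304 mL/hr
Volume infused so far = 2.010304 mL/hr × 16 hr = 32.16487 mL
Volume remaining = 50 − 32.16487 = 17.83513 mL
New rate:
Dose = 4 mcg/kg/hr × 75.90909 kg = 303.6364 mcg/hr
Rate = 303.6364 mcg/hr ÷ 75.52 mcg/mL = 4.020609 mL/hr
Time remaining = 17.83513 mL ÷ 4.020609 mL/hr = 4.435928 hr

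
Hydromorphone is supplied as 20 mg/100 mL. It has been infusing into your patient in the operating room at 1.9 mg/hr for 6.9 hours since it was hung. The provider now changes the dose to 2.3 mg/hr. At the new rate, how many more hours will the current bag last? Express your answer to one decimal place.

Initial rate:
Concentration = 20 mg ÷ 100 mL = 0.2 mg/mL
Rate = 1.9 mg/hr ÷ 0.2 mg/mL = 9.5 mL/hr
Volume infused so far = 9.5 mL/hr × 6.9 hr = 65.55 mL
Volume remaining = 100 − 65.55 = 34.45 mL
New rate:
Rate = 2.3 mg/hr ÷ 0.2 mg/mL = 11.5 mL/hr
Time remaining = 34.45 mL ÷ 11.5 mL/hr = 2.995652 hr

3.0 hours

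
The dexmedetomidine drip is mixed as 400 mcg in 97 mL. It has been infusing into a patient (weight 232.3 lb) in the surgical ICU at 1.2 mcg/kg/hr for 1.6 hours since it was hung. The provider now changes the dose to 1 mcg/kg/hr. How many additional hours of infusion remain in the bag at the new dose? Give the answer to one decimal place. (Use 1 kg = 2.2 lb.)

Initial rate:
Weight = 232.3 lb ÷ 2.2 lb/kg = 105.5909 kg
Dose = 1.2 mcg/kg/hr × 105.5909 kg = 126.7091 mcg/hr
Concentration = 400 mcg ÷ 97 mL = 4.123711 mcg/mL
Rate = 126.7091 mcg/hr ÷ 4.123711 mcg/mL = 30.72695 mL/hr
Volume infused so far = 30.72695 mL/hr × 1.6 hr = 49.16313 mL
Volume remaining = 97 − 49.16313 = 47.83687 mL
New rate:
Dose = 1 mcg/kg/hr × 105.5909 kg = 105.5909 mcg/hr
Rate = 105.5909 mcg/hr ÷ 4.123711 mcg/mL = 25.6058 mL/hr
Time remaining = 47.83687 mL ÷ 25.6058 mL/hr = 1.868205 hr

1.9 hours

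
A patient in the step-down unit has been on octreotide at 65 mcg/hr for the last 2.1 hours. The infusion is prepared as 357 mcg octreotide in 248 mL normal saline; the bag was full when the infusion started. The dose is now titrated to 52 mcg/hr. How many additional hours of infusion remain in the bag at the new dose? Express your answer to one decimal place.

Initial rate:
Concentration = 357 mcg ÷ 248 mL = 1.439516 mcg/mL
Rate = 65 mcg/hr ÷ 1.439516 mcg/mL = 45.15406 mL/hr
Volume infused so far = 45.15406 mL/hr × 2.1 hr = 94.82353 mL
Volume remaining = 248 − 94.82353 = 153.1765 mL
New rate:
Rate = 52 mcg/hr ÷ 1.439516 mcg/mL = 36.12325 mL/hr
Time remaining = 153.1765 mL ÷ 36.12325 mL/hr = 4.240385 hr

4.2 hours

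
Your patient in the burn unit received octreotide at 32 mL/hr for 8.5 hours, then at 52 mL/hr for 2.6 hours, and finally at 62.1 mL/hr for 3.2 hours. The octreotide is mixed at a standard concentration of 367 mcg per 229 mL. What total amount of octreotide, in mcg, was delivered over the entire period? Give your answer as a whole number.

971 mcg

Concentration = 367 mcg ÷ 229 mL = 1.60262 mcg/mL
Stage 1: 32 mL/hr × 8.5 hr = 272 mL → 272 mL × 1.60262 mcg/mL = 435.9127 mcg
Stage 2: 52 mL/hr × 2.6 hr = 135.2 mL → 135.2 mL × 1.60262 mcg/mL = 216.6742 mcg
Stage 3: 62.1 mL/hr × 3.2 hr = 198.72 mL → 198.72 mL × 1.60262 mcg/mL = 318.4727 mcg
Total = 435.9127 + 216.6742 + 318.4727 = 971.0596 mcg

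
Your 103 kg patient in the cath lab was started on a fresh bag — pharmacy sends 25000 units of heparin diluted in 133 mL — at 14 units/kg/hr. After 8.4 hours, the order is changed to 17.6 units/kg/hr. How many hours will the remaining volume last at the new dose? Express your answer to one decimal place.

Initial rate:
Dose = 14 units/kg/hr × 103 kg = 1442 units/hr
Concentration = 25000 units ÷ 133 mL = 187.9699 units/mL
Rate = 1442 units/hr ÷ 187.9699 units/mL = 7.67144 mL/hr
Volume infused so far = 7.67144 mL/hr × 8.4 hr = 64.4401 mL
Volume remaining = 133 − 64.4401 = 68.5599 mL
New rate:
Dose = 17.6 units/kg/hr × 103 kg = 1812.8 units/hr
Rate = 1812.8 units/hr ÷ 187.9699 units/mL = 9.644096 mL/hr
Time remaining = 68.5599 mL ÷ 9.644096 mL/hr = 7.109003 hr

7.1 hours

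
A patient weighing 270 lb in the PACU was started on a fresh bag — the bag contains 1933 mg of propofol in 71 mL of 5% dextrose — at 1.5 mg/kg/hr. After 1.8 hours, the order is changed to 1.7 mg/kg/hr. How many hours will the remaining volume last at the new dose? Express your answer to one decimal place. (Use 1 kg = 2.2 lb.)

Initial rate:
Weight = 270 lb ÷ 2.2 lb/kg = 122.7273 kg
Dose = 1.5 mg/kg/hr × 122.7273 kg = 184.0909 mg/hr
Concentration = 1933 mg ÷ 71 mL = 27.22535 mg/mL
Rate = 184.0909 mg/hr ÷ 27.22535 mg/mL = 6.761746 mL/hr
Volume infused so far = 6.761746 mL/hr × 1.8 hr = 12.17114 mL
Volume remaining = 71 − 12.17114 = 58.82886 mL
New rate:
Dose = 1.7 mg/kg/hr × 122.7273 kg = 208.6364 mg/hr
Rate = 208.6364 mg/hr ÷ 27.22535 mg/mL = 7.663312 mL/hr
Time remaining = 58.82886 mL ÷ 7.663312 mL/hr = 7.676688 hr

7.7 hours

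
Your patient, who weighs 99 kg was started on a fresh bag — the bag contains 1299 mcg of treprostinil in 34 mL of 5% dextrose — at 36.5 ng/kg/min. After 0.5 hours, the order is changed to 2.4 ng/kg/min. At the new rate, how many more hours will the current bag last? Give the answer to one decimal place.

83.5 hours

Initial rate:
Dose = 36.5 ng/kg/min × 99 kg = 3613.5 ng/min
3613.5 ng/min × 60 min/hr = 216810 ng/hr
Concentration = 1299 mcg ÷ 34 mL = 38.20588 mcg/mL = 38205.88 ng/mL
Rate = 216810 ng/hr ÷ 38205.88 ng/mL = 5.674781 mL/hr
Volume infused so far = 5.674781 mL/hr × 0.5 hr = 2.83739 mL
Volume remaining = 34 − 2.83739 = 31.16261 mL
New rate:
Dose = 2.4 ng/kg/min × 99 kg = 237.6 ng/min
237.6 ng/min × 60 min/hr = 14256 ng/hr
Rate = 14256 ng/hr ÷ 38205.88 ng/mL = 0.3731363 mL/hr
Time remaining = 31.16261 mL ÷ 0.3731363 mL/hr = 83.51536 hr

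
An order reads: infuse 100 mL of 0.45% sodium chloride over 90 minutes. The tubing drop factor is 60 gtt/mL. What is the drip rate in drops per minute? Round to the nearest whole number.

100 mL ÷ (90 min) = 1.111111 mL/min
1.111111 mL/min × 60 gtt/mL = 66.66667 gtt/min

67 gtt/min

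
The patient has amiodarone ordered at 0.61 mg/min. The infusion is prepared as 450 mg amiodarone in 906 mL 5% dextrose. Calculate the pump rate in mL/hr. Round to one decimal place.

0.61 mg/min × 60 min/hr = 36.6 mg/hr
Concentration = 450 mg ÷ 906 mL = 0.4966887 mg/mL
Rate = 36.6 mg/hr ÷ 0.4966887 mg/mL = 73.688 mL/hr

73.7 mL/hr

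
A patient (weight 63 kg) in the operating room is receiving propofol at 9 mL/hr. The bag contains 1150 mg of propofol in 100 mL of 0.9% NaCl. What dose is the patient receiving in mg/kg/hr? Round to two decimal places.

1.64 mg/kg/hr

Concentration = 1150 mg ÷ 100 mL = 11.5 mg/mL
Drug rate = 9 mL/hr × 11.5 mg/mL = 103.5 mg/hr
103.5 mg/hr ÷ 63 kg = 1.642857 mg/kg/hr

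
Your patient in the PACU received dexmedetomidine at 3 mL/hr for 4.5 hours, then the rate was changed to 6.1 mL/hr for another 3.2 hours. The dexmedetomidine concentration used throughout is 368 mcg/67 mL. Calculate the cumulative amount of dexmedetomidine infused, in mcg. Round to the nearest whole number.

Concentration = 368 mcg ÷ 67 mL = 5.492537 mcg/mL
Stage 1: 3 mL/hr × 4.5 hr = 13.5 mL → 13.5 mL × 5.492537 mcg/mL = 74.14925 mcg
Stage 2: 6.1 mL/hr × 3.2 hr = 19.52 mL → 19.52 mL × 5.492537 mcg/mL = 107.2143 mcg
Total = 74.14925 + 107.2143 = 181.3636 mcg

181 mcg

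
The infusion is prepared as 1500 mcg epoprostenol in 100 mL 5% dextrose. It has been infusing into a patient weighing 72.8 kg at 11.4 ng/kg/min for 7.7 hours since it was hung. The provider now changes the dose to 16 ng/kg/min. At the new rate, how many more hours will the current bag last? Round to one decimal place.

16.0 hours

Initial rate:
Dose = 11.4 ng/kg/min × 72.8 kg = 829.92 ng/min
829.92 ng/min × 60 min/hr = 49795.2 ng/hr
Concentration = 1500 mcg ÷ 100 mL = 15 mcg/mL = 15000 ng/mL
Rate = 49795.2 ng/hr ÷ 15000 ng/mL = 3.31968 mL/hr
Volume infused so far = 3.31968 mL/hr × 7.7 hr = 25.56154 mL
Volume remaining = 100 − 25.56154 = 74.43846 mL
New rate:
Dose = 16 ng/kg/min × 72.8 kg = 1164.8 ng/min
1164.8 ng/min × 60 min/hr = 69888 ng/hr
Rate = 69888 ng/hr ÷ 15000 ng/mL = 4.6592 mL/hr
Time remaining = 74.43846 mL ÷ 4.6592 mL/hr = 15.97666 hr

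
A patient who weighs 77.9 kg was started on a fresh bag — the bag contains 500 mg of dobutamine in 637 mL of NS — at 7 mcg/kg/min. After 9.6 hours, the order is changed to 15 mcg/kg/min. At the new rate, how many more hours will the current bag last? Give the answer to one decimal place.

Initial rate:
Dose = 7 mcg/kg/min × 77.9 kg = 545.3 mcg/min
545.3 mcg/min × 60 min/hr = 32718 mcg/hr
Concentration = 500 mg ÷ 637 mL = 0.7849294 mg/mL = 784.9294 mcg/mL
Rate = 32718 mcg/hr ÷ 784.9294 mcg/mL = 41.68273 mL/hr
Volume infused so far = 41.68273 mL/hr × 9.6 hr = 400.1542 mL
Volume remaining = 637 − 400.1542 = 236.8458 mL
New rate:
Dose = 15 mcg/kg/min × 77.9 kg = 1168.5 mcg/min
1168.5 mcg/min × 60 min/hr = 70110 mcg/hr
Rate = 70110 mcg/hr ÷ 784.9294 mcg/mL = 89.32014 mL/hr
Time remaining = 236.8458 mL ÷ 89.32014 mL/hr = 2.65165 hr

2.7 hours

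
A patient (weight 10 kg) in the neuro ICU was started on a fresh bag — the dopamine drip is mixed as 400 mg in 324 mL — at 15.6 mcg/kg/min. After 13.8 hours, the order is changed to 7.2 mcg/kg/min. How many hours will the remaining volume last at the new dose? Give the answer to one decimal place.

62.7 hours

Initial rate:
Dose = 15.6 mcg/kg/min × 10 kg = 156 mcg/min
156 mcg/min × 60 min/hr = 9360 mcg/hr
Concentration = 400 mg ÷ 324 mL = 1.234568 mg/mL = 1234.568 mcg/mL
Rate = 9360 mcg/hr ÷ 1234.568 mcg/mL = 7.5816 mL/hr
Volume infused so far = 7.5816 mL/hr × 13.8 hr = 104.6261 mL
Volume remaining = 324 − 104.6261 = 219.3739 mL
New rate:
Dose = 7.2 mcg/kg/min × 10 kg = 72 mcg/min
72 mcg/min × 60 min/hr = 4320 mcg/hr
Rate = 4320 mcg/hr ÷ 1234.568 mcg/mL = 3.4992 mL/hr
Time remaining = 219.3739 mL ÷ 3.4992 mL/hr = 62.69259 hr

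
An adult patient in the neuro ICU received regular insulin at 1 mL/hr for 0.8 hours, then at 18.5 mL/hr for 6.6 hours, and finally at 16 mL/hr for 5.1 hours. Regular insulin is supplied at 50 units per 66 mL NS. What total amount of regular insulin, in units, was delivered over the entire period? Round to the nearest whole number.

155 units

Concentration = 50 units ÷ 66 mL = 0.7575758 units/mL
Stage 1: 1 mL/hr × 0.8 hr = 0.8 mL → 0.8 mL × 0.7575758 units/mL = 0.6060606 units
Stage 2: 18.5 mL/hr × 6.6 hr = 122.1 mL → 122.1 mL × 0.7575758 units/mL = 92.5 units
Stage 3: 16 mL/hr × 5.1 hr = 81.6 mL → 81.6 mL × 0.7575758 units/mL = 61.81818 units
Total = 0.6060606 + 92.5 + 61.81818 = 154.9242 units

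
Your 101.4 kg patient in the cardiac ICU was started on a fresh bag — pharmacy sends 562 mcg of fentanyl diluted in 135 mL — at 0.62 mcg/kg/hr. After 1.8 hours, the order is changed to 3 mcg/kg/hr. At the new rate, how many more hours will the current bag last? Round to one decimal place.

1.5 hours

Initial rate:
Dose = 0.62 mcg/kg/hr × 101.4 kg = 62.868 mcg/hr
Concentration = 562 mcg ÷ 135 mL = 4.162963 mcg/mL
Rate = 62.868 mcg/hr ÷ 4.162963 mcg/mL = 15.10174 mL/hr
Volume infused so far = 15.10174 mL/hr × 1.8 hr = 27.18314 mL
Volume remaining = 135 − 27.18314 = 107.8169 mL
New rate:
Dose = 3 mcg/kg/hr × 101.4 kg = 304.2 mcg/hr
Rate = 304.2 mcg/hr ÷ 4.162963 mcg/mL = 73.07295 mL/hr
Time remaining = 107.8169 mL ÷ 73.07295 mL/hr = 1.475469 hr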